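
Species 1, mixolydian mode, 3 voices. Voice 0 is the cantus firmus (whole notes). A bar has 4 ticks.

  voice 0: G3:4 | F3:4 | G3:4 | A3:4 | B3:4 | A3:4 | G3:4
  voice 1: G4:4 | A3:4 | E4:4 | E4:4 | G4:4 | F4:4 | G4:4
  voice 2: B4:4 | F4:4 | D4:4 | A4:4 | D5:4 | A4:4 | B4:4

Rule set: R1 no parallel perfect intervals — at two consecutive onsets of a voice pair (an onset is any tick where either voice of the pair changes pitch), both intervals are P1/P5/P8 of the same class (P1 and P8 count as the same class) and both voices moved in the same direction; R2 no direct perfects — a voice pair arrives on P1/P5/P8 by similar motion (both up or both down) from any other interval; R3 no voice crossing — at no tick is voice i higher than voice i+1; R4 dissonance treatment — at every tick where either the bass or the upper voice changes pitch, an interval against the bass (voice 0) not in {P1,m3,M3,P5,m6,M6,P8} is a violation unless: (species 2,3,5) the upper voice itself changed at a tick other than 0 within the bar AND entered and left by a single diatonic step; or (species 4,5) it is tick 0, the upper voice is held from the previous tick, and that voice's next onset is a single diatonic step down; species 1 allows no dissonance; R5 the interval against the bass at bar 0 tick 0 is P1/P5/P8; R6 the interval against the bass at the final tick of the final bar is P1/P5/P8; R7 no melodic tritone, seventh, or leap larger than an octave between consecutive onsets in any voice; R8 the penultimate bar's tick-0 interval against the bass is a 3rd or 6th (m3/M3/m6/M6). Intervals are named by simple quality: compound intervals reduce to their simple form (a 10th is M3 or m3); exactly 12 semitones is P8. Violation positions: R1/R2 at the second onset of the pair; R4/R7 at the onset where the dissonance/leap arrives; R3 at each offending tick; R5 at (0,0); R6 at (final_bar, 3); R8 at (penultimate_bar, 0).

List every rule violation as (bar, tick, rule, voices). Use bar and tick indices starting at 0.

(0, 0, R5, (0, 2))
(1, 0, R2, (0, 2))
(1, 0, R7, (1,))
(1, 0, R7, (2,))
(2, 0, R3, (1, 2))
(2, 1, R3, (1, 2))
(2, 2, R3, (1, 2))
(2, 3, R3, (1, 2))
(3, 0, R2, (0, 2))
(4, 0, R2, (1, 2))
(5, 0, R2, (0, 2))
(5, 0, R8, (0, 2))
(6, 3, R6, (0, 2))

bar 0: v0=G3 v1=G4 v2=B4 downbeat M3
bar 1: v0=F3 v1=A3 v2=F4 downbeat P8
bar 2: v0=G3 v1=E4 v2=D4 downbeat P5
bar 3: v0=A3 v1=E4 v2=A4 downbeat P8
bar 4: v0=B3 v1=G4 v2=D5 downbeat m3
bar 5: v0=A3 v1=F4 v2=A4 downbeat P8
bar 6: v0=G3 v1=G4 v2=B4 downbeat M3
  -> R5 @ bar 0 tick 0 v(0, 2): opens on M3
  -> R2 @ bar 1 tick 0 v(0, 2): G3/B4 M3 -> F3/F4 P8 similar
  -> R7 @ bar 1 tick 0 v(1,): G4->A3 leap 10st
  -> R7 @ bar 1 tick 0 v(2,): B4->F4 leap 6st
  -> R3 @ bar 2 tick 0 v(1, 2): E4 above D4
  -> R3 @ bar 2 tick 1 v(1, 2): E4 above D4
  -> R3 @ bar 2 tick 2 v(1, 2): E4 above D4
  -> R3 @ bar 2 tick 3 v(1, 2): E4 above D4
  -> R2 @ bar 3 tick 0 v(0, 2): G3/D4 P5 -> A3/A4 P8 similar
  -> R2 @ bar 4 tick 0 v(1, 2): E4/A4 P4 -> G4/D5 P5 similar
  -> R2 @ bar 5 tick 0 v(0, 2): B3/D5 m3 -> A3/A4 P8 similar
  -> R8 @ bar 5 tick 0 v(0, 2): penult P8 not 3rd/6th
  -> R6 @ bar 6 tick 3 v(0, 2): closes on M3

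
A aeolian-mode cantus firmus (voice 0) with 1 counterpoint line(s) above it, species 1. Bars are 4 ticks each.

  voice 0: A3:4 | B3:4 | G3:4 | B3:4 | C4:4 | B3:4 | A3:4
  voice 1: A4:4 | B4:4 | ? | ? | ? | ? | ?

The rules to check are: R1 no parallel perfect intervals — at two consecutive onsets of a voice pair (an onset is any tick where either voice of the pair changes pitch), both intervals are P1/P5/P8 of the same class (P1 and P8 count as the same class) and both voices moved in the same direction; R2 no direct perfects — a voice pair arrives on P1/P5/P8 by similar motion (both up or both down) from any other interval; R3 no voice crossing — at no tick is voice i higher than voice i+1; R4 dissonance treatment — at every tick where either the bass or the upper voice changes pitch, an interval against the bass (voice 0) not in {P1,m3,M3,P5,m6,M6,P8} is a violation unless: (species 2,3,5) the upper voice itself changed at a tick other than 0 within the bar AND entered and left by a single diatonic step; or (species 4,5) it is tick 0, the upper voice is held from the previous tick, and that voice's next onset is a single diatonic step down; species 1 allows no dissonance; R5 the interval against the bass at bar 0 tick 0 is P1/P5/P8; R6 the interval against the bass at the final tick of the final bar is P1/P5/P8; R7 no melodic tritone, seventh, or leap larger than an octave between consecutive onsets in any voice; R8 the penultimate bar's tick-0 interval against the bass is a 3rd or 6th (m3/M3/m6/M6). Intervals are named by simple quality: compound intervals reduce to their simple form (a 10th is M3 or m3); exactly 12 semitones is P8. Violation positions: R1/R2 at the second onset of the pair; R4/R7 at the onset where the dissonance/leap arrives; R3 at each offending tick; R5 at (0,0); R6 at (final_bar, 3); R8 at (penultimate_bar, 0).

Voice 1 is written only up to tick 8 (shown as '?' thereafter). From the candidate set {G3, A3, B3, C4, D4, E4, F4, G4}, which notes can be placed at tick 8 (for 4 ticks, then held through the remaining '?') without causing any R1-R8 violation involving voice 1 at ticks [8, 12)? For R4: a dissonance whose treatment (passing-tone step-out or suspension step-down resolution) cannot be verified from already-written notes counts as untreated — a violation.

G3: violates R1,R7
A3: violates R4,R7
B3: legal
C4: violates R4,R7
D4: violates R2
E4: legal
F4: violates R4,R7
G4: violates R1

{B3, E4}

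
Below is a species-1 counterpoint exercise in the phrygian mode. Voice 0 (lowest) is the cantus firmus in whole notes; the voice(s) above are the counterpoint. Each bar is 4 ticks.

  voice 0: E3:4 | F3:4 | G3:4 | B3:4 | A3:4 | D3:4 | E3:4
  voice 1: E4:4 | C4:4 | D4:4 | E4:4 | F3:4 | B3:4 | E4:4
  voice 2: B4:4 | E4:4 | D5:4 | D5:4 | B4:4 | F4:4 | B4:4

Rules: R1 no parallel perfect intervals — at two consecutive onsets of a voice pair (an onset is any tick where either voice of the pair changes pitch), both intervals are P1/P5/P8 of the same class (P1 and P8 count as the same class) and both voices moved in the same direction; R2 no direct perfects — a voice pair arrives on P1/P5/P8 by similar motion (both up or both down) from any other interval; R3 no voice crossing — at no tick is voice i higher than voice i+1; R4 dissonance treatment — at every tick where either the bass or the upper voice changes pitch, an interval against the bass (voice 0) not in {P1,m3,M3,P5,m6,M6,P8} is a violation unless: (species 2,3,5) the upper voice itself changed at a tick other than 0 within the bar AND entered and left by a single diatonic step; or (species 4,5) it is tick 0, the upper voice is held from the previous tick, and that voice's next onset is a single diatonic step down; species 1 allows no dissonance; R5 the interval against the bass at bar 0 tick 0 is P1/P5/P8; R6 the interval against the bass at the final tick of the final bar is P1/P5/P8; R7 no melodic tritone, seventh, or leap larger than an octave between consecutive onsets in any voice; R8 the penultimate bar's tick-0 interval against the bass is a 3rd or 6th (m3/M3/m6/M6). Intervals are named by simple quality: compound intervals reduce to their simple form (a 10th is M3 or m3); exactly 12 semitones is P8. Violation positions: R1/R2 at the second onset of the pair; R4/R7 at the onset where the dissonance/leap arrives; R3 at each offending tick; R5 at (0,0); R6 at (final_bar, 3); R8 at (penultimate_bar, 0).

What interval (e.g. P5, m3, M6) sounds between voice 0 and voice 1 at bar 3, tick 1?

P4

voice 0=B3 voice 1=E4 -> P4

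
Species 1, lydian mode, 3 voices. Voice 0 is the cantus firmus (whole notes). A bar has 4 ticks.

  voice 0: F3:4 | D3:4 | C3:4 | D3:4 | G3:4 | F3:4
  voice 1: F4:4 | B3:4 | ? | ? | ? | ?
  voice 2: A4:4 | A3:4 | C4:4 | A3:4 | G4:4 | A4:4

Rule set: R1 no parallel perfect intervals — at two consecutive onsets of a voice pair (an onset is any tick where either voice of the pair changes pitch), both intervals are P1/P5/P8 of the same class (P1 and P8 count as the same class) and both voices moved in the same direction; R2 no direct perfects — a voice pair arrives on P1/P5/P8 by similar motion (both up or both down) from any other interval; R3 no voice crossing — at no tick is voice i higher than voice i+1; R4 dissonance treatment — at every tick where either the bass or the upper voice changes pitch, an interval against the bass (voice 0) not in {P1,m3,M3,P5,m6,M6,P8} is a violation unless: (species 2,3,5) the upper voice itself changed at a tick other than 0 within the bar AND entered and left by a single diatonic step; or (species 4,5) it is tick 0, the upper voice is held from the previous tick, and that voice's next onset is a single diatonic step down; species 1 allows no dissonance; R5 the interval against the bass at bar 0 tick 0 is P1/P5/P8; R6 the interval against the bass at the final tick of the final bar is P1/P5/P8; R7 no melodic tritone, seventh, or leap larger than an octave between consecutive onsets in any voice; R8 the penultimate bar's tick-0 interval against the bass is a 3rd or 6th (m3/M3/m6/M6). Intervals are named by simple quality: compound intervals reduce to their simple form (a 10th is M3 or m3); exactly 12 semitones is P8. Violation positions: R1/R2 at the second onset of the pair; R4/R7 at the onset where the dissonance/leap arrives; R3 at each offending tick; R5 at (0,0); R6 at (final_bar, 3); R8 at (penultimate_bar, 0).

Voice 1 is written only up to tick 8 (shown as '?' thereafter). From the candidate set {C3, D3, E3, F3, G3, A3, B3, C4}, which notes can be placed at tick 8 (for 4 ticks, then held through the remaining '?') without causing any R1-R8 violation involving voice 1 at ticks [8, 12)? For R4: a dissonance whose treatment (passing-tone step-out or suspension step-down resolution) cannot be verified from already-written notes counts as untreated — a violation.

{A3, E3}

C3: violates R2,R7
D3: violates R4
E3: legal
F3: violates R4,R7
G3: violates R2
A3: legal
B3: violates R4
C4: violates R2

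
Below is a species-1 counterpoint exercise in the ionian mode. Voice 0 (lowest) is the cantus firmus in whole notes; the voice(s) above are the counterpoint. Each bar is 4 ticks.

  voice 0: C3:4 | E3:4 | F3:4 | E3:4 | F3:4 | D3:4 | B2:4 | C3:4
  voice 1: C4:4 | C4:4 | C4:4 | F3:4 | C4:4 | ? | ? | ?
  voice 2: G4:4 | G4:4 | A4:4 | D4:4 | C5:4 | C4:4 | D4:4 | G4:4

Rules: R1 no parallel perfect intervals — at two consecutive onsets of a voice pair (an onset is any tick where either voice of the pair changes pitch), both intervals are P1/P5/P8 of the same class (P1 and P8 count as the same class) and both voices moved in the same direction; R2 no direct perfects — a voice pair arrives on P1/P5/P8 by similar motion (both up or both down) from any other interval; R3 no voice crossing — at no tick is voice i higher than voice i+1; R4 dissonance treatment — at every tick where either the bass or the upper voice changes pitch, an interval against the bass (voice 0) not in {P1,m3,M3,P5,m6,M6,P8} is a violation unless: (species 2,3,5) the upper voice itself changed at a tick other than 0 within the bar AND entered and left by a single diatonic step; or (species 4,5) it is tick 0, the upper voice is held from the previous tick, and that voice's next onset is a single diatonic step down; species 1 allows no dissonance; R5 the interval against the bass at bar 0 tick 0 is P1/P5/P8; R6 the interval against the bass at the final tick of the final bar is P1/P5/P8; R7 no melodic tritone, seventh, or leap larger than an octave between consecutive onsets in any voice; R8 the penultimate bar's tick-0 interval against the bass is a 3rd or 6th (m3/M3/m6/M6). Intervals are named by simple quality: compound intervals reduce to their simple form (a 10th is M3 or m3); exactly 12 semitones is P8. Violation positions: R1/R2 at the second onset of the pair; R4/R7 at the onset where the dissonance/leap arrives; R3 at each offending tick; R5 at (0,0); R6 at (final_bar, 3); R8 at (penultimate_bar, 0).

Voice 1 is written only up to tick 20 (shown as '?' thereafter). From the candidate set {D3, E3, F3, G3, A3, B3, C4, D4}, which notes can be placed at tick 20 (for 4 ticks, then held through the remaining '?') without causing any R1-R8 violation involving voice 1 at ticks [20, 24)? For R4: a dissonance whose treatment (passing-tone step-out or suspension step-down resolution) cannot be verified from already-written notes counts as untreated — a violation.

D3: violates R2,R7
E3: violates R4
F3: violates R2
G3: violates R4
A3: violates R1
B3: legal
C4: violates R4
D4: violates R3

{B3}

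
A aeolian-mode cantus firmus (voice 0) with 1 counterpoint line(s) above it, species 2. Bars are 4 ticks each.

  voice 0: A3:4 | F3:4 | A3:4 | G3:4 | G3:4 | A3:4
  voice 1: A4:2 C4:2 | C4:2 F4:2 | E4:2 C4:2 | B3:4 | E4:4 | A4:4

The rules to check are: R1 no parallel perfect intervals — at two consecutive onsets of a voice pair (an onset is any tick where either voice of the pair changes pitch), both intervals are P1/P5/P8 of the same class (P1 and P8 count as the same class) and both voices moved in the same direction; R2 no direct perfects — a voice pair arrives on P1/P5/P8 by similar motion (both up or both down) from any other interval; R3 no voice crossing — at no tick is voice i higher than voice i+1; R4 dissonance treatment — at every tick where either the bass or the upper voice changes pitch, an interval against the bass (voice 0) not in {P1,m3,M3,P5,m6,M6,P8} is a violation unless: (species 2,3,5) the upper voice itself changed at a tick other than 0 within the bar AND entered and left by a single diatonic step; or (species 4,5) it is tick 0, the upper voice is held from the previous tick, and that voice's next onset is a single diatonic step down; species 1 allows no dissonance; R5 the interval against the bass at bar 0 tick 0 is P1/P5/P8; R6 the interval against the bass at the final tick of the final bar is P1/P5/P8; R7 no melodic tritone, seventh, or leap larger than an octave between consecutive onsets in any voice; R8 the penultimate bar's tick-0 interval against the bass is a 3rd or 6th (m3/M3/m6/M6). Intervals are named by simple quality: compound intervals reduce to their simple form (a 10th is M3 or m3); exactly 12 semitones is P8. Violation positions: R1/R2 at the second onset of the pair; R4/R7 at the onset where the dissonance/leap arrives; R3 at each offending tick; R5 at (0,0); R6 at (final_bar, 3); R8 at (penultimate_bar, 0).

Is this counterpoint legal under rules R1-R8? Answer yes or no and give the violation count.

No (1 violations)

bar 0: v0=A3 v1=A4 (P8)
bar 1: v0=F3 v1=C4 (P5)
bar 2: v0=A3 v1=E4 (P5)
bar 3: v0=G3 v1=B3 (M3)
bar 4: v0=G3 v1=E4 (M6)
bar 5: v0=A3 v1=A4 (P8)
  R2 @ bar5.0: G3/E4 M6 -> A3/A4 P8 similar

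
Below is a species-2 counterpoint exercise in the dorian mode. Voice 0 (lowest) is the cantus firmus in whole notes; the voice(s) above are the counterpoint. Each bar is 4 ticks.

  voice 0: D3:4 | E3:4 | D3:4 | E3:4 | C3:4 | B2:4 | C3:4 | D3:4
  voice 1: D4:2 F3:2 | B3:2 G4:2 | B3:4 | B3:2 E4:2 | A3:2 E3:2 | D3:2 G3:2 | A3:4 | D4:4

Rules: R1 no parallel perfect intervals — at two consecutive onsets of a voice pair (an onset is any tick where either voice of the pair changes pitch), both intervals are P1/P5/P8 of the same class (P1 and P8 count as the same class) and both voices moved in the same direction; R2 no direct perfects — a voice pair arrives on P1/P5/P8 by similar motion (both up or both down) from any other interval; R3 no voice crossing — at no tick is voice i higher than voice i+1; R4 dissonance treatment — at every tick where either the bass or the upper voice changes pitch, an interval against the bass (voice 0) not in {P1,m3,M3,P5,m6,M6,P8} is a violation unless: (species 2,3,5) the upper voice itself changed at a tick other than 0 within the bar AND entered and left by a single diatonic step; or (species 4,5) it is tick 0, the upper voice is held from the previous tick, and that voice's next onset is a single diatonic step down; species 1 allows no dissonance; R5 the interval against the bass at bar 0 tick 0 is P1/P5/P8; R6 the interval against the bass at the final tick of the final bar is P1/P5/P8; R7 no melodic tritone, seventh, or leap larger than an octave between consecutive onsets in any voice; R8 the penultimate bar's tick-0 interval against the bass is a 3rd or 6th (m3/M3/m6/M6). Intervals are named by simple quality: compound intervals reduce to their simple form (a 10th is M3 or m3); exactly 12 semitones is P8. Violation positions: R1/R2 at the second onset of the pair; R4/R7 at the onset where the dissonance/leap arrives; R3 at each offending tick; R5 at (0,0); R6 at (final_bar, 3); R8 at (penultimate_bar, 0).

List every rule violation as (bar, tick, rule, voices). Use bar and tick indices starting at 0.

(1, 0, R2, (0, 1))
(1, 0, R7, (1,))
(7, 0, R2, (0, 1))

bar 0: v0=D3 v1=D4 downbeat P8
bar 1: v0=E3 v1=B3 downbeat P5
bar 2: v0=D3 v1=B3 downbeat M6
bar 3: v0=E3 v1=B3 downbeat P5
bar 4: v0=C3 v1=A3 downbeat M6
bar 5: v0=B2 v1=D3 downbeat m3
bar 6: v0=C3 v1=A3 downbeat M6
bar 7: v0=D3 v1=D4 downbeat P8
  -> R2 @ bar 1 tick 0 v(0, 1): D3/F3 m3 -> E3/B3 P5 similar
  -> R7 @ bar 1 tick 0 v(1,): F3->B3 leap 6st
  -> R2 @ bar 7 tick 0 v(0, 1): C3/A3 M6 -> D3/D4 P8 similar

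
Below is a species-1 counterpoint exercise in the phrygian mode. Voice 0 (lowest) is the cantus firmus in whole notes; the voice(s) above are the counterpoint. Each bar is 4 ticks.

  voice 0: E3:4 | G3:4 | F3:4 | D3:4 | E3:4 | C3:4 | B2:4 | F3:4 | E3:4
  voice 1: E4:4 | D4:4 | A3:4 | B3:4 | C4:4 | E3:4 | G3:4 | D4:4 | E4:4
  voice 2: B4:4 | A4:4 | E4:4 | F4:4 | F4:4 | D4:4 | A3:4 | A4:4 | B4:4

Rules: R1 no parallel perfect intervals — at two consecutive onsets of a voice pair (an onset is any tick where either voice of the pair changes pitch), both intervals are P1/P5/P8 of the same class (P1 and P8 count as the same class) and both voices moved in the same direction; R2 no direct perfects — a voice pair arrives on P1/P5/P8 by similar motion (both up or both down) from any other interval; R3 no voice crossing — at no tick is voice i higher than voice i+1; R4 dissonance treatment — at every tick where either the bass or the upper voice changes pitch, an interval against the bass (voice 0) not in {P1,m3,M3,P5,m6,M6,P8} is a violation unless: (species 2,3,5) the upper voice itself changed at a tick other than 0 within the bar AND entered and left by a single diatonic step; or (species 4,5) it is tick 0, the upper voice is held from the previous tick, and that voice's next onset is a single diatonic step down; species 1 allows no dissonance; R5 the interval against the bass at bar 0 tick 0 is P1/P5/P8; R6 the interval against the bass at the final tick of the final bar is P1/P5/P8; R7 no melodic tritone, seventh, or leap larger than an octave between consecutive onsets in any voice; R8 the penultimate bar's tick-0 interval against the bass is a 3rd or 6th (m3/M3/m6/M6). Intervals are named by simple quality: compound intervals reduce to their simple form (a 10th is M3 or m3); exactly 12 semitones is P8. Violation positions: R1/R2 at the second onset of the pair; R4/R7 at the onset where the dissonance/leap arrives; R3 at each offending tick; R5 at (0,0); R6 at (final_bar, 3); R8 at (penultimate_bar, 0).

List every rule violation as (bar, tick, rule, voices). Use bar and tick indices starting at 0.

(1, 0, R1, (1, 2))
(1, 0, R4, (0, 2))
(2, 0, R1, (1, 2))
(2, 0, R4, (0, 2))
(4, 0, R4, (0, 2))
(5, 0, R4, (0, 2))
(6, 0, R4, (0, 2))
(7, 0, R2, (1, 2))
(7, 0, R7, (0,))
(8, 0, R1, (1, 2))

bar 0: v0=E3 v1=E4 v2=B4 downbeat P5
bar 1: v0=G3 v1=D4 v2=A4 downbeat M2
bar 2: v0=F3 v1=A3 v2=E4 downbeat M7
bar 3: v0=D3 v1=B3 v2=F4 downbeat m3
bar 4: v0=E3 v1=C4 v2=F4 downbeat m2
bar 5: v0=C3 v1=E3 v2=D4 downbeat M2
bar 6: v0=B2 v1=G3 v2=A3 downbeat m7
bar 7: v0=F3 v1=D4 v2=A4 downbeat M3
bar 8: v0=E3 v1=E4 v2=B4 downbeat P5
  -> R1 @ bar 1 tick 0 v(1, 2): E4/B4 P5 -> D4/A4 P5 similar
  -> R4 @ bar 1 tick 0 v(0, 2): G3/A4 M2 untreated
  -> R1 @ bar 2 tick 0 v(1, 2): D4/A4 P5 -> A3/E4 P5 similar
  -> R4 @ bar 2 tick 0 v(0, 2): F3/E4 M7 untreated
  -> R4 @ bar 4 tick 0 v(0, 2): E3/F4 m2 untreated
  -> R4 @ bar 5 tick 0 v(0, 2): C3/D4 M2 untreated
  -> R4 @ bar 6 tick 0 v(0, 2): B2/A3 m7 untreated
  -> R2 @ bar 7 tick 0 v(1, 2): G3/A3 M2 -> D4/A4 P5 similar
  -> R7 @ bar 7 tick 0 v(0,): B2->F3 leap 6st
  -> R1 @ bar 8 tick 0 v(1, 2): D4/A4 P5 -> E4/B4 P5 similar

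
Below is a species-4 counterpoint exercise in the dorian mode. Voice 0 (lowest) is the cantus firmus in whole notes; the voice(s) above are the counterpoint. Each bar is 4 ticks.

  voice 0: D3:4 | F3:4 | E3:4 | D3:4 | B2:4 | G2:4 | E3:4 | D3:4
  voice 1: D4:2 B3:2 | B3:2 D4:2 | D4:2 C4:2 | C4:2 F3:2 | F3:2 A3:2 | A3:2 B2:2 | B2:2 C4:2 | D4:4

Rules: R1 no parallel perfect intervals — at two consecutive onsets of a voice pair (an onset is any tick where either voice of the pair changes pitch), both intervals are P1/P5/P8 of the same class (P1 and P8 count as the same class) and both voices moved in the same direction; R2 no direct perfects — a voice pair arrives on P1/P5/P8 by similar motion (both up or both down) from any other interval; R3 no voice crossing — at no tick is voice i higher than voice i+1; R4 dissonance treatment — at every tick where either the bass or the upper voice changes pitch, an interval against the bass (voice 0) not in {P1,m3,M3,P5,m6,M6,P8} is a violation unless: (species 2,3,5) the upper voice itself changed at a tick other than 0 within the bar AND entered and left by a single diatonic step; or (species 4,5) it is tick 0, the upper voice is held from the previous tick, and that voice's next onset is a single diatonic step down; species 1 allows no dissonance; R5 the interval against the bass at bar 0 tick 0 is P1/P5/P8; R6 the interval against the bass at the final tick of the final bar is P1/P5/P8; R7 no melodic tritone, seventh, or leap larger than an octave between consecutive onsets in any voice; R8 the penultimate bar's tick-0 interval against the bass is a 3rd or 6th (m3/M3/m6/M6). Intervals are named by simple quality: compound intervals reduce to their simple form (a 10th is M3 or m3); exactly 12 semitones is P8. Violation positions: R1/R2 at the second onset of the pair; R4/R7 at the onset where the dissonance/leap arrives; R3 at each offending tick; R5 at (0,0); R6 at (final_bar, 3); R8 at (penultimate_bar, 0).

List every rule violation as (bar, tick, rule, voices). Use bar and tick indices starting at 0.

(1, 0, R4, (0, 1))
(3, 0, R4, (0, 1))
(4, 0, R4, (0, 1))
(4, 2, R4, (0, 1))
(5, 0, R4, (0, 1))
(5, 2, R7, (1,))
(6, 0, R3, (0, 1))
(6, 0, R4, (0, 1))
(6, 0, R8, (0, 1))
(6, 1, R3, (0, 1))
(6, 2, R7, (1,))

bar 0: v0=D3 v1=D4 downbeat P8
bar 1: v0=F3 v1=B3 downbeat TT
bar 2: v0=E3 v1=D4 downbeat m7
bar 3: v0=D3 v1=C4 downbeat m7
bar 4: v0=B2 v1=F3 downbeat TT
bar 5: v0=G2 v1=A3 downbeat M2
bar 6: v0=E3 v1=B2 downbeat P4
bar 7: v0=D3 v1=D4 downbeat P8
  -> R4 @ bar 1 tick 0 v(0, 1): F3/B3 TT untreated
  -> R4 @ bar 3 tick 0 v(0, 1): D3/C4 m7 untreated
  -> R4 @ bar 4 tick 0 v(0, 1): B2/F3 TT untreated
  -> R4 @ bar 4 tick 2 v(0, 1): B2/A3 m7 untreated
  -> R4 @ bar 5 tick 0 v(0, 1): G2/A3 M2 untreated
  -> R7 @ bar 5 tick 2 v(1,): A3->B2 leap 10st
  -> R3 @ bar 6 tick 0 v(0, 1): E3 above B2
  -> R4 @ bar 6 tick 0 v(0, 1): E3/B2 P4 untreated
  -> R8 @ bar 6 tick 0 v(0, 1): penult P4 not 3rd/6th
  -> R3 @ bar 6 tick 1 v(0, 1): E3 above B2
  -> R7 @ bar 6 tick 2 v(1,): B2->C4 leap 13st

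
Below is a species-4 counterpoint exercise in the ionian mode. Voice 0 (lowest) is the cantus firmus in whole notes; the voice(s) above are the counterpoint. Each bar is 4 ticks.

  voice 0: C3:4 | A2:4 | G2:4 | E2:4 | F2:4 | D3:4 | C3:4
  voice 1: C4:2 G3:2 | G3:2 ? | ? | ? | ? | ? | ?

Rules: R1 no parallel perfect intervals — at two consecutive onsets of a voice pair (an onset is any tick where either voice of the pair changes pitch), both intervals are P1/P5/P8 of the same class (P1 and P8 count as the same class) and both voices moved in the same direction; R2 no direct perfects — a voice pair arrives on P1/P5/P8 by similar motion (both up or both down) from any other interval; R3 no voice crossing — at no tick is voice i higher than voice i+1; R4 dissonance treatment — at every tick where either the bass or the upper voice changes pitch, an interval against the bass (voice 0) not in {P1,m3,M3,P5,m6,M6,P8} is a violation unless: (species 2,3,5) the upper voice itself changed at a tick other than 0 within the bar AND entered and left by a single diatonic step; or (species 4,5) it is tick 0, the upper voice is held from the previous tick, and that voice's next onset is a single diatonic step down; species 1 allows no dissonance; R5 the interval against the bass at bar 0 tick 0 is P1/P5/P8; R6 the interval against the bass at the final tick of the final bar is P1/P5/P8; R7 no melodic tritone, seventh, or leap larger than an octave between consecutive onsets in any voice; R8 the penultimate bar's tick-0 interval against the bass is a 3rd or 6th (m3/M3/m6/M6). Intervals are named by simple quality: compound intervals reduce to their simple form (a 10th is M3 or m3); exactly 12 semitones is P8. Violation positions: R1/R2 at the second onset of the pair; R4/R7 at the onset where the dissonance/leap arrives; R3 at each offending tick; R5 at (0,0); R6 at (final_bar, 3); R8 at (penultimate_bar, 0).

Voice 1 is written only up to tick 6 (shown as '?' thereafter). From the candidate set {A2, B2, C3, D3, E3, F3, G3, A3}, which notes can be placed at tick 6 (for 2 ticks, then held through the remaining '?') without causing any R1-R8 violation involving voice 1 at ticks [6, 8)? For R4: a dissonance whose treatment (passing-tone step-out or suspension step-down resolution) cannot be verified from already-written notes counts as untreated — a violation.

A2: violates R7
B2: violates R4
C3: legal
D3: violates R4
E3: legal
F3: legal
G3: legal
A3: legal

{A3, C3, E3, F3, G3}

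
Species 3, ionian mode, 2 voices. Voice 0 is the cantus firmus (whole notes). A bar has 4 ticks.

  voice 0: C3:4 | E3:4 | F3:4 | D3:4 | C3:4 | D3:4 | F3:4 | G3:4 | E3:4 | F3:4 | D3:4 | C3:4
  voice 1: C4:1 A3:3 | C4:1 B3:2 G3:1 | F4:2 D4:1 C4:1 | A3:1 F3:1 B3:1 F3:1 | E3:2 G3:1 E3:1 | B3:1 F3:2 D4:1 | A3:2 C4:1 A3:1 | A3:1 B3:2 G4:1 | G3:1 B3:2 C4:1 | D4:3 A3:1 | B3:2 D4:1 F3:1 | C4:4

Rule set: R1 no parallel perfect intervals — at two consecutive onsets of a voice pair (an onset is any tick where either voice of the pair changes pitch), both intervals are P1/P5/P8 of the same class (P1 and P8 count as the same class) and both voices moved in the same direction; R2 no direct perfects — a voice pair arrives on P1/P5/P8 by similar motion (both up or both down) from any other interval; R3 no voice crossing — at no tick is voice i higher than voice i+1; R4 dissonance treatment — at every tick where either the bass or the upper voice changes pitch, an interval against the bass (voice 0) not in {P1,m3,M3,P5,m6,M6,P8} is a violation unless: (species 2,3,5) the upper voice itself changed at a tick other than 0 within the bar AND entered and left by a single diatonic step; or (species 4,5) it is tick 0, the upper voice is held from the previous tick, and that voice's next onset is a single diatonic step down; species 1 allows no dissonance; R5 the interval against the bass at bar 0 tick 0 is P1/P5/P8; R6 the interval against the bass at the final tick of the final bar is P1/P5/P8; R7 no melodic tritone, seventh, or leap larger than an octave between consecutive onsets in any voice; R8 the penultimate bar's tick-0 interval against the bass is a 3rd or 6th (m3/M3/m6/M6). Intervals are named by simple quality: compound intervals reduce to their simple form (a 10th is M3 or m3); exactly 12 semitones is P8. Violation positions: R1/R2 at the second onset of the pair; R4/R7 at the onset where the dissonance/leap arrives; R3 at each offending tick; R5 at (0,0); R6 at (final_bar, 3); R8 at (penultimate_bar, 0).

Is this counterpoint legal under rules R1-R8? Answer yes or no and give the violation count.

bar 0: v0=C3 v1=C4 (P8)
bar 1: v0=E3 v1=C4 (m6)
bar 2: v0=F3 v1=F4 (P8)
bar 3: v0=D3 v1=A3 (P5)
bar 4: v0=C3 v1=E3 (M3)
bar 5: v0=D3 v1=B3 (M6)
bar 6: v0=F3 v1=A3 (M3)
bar 7: v0=G3 v1=A3 (M2)
bar 8: v0=E3 v1=G3 (m3)
bar 9: v0=F3 v1=D4 (M6)
bar 10: v0=D3 v1=B3 (M6)
bar 11: v0=C3 v1=C4 (P8)
  R2 @ bar2.0: E3/G3 m3 -> F3/F4 P8 similar
  R7 @ bar2.0: G3->F4 leap 10st
  R1 @ bar3.0: F3/C4 P5 -> D3/A3 P5 similar
  R7 @ bar3.2: F3->B3 leap 6st
  R7 @ bar3.3: B3->F3 leap 6st
  R7 @ bar5.1: B3->F3 leap 6st
  R4 @ bar7.0: G3/A3 M2 untreated

No (7 violations)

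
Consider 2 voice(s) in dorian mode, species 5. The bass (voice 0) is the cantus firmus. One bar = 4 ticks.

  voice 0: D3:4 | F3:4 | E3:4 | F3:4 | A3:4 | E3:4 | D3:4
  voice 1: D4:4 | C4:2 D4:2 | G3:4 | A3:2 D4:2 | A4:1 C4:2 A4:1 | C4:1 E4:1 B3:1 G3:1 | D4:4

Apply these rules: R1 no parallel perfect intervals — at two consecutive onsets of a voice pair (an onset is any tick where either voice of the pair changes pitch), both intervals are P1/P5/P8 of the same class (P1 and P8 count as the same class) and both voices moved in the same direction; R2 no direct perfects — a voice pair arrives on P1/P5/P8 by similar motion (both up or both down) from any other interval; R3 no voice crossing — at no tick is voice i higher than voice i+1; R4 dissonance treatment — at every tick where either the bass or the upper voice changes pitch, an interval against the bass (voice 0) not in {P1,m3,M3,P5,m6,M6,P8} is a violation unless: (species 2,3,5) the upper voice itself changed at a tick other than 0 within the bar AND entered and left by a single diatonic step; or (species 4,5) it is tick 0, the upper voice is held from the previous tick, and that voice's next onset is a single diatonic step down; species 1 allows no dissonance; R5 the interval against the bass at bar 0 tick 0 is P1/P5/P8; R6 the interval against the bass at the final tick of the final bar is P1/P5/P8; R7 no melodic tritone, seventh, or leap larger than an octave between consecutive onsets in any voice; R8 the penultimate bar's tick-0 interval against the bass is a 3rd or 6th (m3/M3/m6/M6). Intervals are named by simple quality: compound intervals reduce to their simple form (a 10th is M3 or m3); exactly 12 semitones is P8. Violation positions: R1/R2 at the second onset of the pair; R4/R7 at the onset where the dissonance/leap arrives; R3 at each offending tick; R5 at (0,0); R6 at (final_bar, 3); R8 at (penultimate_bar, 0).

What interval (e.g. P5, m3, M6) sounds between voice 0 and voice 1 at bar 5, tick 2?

voice 0=E3 voice 1=B3 -> P5

P5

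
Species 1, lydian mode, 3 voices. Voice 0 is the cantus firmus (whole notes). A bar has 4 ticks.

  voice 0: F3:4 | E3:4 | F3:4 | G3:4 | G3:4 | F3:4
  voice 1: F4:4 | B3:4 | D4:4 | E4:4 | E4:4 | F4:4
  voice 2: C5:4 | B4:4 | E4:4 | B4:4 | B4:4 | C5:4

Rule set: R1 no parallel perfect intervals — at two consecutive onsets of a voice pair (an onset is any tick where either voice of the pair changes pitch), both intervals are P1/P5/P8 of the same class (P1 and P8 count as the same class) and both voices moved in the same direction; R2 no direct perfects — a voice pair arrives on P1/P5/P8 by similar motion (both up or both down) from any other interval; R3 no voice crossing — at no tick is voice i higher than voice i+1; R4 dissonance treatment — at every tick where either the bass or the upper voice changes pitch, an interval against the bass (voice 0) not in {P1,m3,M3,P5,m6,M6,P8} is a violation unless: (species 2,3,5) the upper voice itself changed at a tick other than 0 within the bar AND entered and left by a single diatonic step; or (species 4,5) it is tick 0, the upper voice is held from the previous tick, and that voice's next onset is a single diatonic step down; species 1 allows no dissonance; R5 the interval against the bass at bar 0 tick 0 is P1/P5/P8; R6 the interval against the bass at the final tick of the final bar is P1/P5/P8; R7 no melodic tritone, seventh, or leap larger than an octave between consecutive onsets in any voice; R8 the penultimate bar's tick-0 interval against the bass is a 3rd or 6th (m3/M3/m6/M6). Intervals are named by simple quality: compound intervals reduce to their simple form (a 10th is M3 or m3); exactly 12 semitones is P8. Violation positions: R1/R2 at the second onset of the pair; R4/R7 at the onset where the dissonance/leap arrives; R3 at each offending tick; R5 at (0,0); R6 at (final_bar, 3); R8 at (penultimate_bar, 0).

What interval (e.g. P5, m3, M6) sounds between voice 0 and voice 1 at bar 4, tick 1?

voice 0=G3 voice 1=E4 -> M6

M6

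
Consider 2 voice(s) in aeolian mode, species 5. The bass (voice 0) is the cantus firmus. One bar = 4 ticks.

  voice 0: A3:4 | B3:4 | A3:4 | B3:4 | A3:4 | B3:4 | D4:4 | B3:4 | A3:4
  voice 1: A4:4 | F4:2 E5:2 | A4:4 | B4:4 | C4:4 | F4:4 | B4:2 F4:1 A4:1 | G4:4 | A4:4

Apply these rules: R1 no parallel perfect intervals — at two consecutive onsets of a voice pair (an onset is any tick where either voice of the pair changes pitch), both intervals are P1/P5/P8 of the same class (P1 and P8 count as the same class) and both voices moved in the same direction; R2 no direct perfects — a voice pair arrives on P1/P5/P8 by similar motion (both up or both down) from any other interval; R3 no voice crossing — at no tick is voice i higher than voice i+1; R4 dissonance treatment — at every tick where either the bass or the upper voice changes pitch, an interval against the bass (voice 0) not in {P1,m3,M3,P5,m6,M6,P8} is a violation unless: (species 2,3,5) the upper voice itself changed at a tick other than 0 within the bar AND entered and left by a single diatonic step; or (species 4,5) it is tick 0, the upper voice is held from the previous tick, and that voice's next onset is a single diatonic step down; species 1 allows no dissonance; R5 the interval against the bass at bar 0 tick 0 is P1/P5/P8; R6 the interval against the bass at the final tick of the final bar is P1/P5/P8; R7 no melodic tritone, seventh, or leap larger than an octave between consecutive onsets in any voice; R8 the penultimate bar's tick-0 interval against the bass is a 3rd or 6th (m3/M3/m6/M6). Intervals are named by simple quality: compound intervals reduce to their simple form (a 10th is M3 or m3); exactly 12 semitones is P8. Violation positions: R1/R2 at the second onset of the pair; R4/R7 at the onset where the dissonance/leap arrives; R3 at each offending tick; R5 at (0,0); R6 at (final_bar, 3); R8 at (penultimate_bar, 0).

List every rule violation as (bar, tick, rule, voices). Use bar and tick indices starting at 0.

(1, 0, R4, (0, 1))
(1, 2, R4, (0, 1))
(1, 2, R7, (1,))
(2, 0, R2, (0, 1))
(3, 0, R1, (0, 1))
(4, 0, R7, (1,))
(5, 0, R4, (0, 1))
(6, 0, R7, (1,))
(6, 2, R7, (1,))

bar 0: v0=A3 v1=A4 downbeat P8
bar 1: v0=B3 v1=F4 downbeat TT
bar 2: v0=A3 v1=A4 downbeat P8
bar 3: v0=B3 v1=B4 downbeat P8
bar 4: v0=A3 v1=C4 downbeat m3
bar 5: v0=B3 v1=F4 downbeat TT
bar 6: v0=D4 v1=B4 downbeat M6
bar 7: v0=B3 v1=G4 downbeat m6
bar 8: v0=A3 v1=A4 downbeat P8
  -> R4 @ bar 1 tick 0 v(0, 1): B3/F4 TT untreated
  -> R4 @ bar 1 tick 2 v(0, 1): B3/E5 P4 untreated
  -> R7 @ bar 1 tick 2 v(1,): F4->E5 leap 11st
  -> R2 @ bar 2 tick 0 v(0, 1): B3/E5 P4 -> A3/A4 P8 similar
  -> R1 @ bar 3 tick 0 v(0, 1): A3/A4 P8 -> B3/B4 P8 similar
  -> R7 @ bar 4 tick 0 v(1,): B4->C4 leap 11st
  -> R4 @ bar 5 tick 0 v(0, 1): B3/F4 TT untreated
  -> R7 @ bar 6 tick 0 v(1,): F4->B4 leap 6st
  -> R7 @ bar 6 tick 2 v(1,): B4->F4 leap 6st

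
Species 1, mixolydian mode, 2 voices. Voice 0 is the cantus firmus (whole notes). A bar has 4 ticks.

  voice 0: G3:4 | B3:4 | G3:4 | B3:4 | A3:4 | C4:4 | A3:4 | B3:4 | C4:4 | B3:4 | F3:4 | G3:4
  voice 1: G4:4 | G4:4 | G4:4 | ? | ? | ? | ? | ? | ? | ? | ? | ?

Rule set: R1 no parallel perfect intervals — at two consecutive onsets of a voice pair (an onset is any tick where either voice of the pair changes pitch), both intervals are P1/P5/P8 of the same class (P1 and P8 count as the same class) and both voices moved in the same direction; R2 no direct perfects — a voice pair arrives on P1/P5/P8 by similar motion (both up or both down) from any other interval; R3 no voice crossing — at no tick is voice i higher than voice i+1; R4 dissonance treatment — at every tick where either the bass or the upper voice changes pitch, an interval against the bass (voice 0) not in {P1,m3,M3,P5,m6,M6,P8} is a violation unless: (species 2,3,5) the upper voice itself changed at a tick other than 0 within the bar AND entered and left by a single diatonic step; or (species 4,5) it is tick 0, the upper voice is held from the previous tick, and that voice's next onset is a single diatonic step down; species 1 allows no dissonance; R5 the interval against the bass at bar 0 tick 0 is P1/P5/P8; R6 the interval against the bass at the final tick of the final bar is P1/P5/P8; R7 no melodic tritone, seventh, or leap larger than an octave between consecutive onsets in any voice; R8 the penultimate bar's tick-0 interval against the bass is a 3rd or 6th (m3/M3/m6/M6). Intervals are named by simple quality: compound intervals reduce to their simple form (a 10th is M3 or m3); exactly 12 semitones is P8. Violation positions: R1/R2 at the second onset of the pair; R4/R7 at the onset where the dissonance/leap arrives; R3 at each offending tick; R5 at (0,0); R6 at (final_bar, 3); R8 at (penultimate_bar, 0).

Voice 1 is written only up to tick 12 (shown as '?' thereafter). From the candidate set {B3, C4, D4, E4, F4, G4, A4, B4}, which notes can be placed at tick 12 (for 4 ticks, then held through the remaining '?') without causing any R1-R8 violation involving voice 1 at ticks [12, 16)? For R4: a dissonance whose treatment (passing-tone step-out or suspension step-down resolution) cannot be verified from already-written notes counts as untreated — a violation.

{B3, D4, G4}

B3: legal
C4: violates R4
D4: legal
E4: violates R4
F4: violates R4
G4: legal
A4: violates R4
B4: violates R1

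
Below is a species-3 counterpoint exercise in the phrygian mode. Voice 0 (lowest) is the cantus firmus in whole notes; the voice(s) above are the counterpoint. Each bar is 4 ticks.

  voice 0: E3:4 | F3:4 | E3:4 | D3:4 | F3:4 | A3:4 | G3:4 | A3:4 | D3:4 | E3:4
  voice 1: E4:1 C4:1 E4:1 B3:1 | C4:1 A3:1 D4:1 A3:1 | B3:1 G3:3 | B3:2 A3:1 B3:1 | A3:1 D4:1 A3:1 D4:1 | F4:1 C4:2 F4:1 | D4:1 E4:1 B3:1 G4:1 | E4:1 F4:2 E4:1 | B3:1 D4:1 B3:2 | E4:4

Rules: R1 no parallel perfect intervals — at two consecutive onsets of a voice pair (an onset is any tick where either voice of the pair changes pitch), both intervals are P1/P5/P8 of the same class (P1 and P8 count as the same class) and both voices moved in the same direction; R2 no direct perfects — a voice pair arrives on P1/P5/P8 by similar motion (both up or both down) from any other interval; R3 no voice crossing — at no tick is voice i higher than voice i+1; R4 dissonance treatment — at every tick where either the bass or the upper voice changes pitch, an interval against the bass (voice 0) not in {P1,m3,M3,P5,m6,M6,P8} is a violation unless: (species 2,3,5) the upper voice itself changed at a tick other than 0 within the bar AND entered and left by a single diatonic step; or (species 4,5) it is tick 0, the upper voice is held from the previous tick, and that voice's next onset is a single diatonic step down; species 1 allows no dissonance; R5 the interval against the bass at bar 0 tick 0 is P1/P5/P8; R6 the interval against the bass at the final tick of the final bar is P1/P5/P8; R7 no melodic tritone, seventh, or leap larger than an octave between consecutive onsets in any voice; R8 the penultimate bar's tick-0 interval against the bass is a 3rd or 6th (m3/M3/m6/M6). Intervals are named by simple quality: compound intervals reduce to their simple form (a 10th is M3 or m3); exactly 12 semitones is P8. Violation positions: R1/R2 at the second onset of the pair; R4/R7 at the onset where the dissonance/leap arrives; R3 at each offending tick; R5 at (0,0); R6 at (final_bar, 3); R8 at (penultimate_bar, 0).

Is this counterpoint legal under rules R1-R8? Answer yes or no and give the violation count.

No (3 violations)

bar 0: v0=E3 v1=E4 (P8)
bar 1: v0=F3 v1=C4 (P5)
bar 2: v0=E3 v1=B3 (P5)
bar 3: v0=D3 v1=B3 (M6)
bar 4: v0=F3 v1=A3 (M3)
bar 5: v0=A3 v1=F4 (m6)
bar 6: v0=G3 v1=D4 (P5)
bar 7: v0=A3 v1=E4 (P5)
bar 8: v0=D3 v1=B3 (M6)
bar 9: v0=E3 v1=E4 (P8)
  R1 @ bar1.0: E3/B3 P5 -> F3/C4 P5 similar
  R2 @ bar6.0: A3/F4 m6 -> G3/D4 P5 similar
  R2 @ bar9.0: D3/B3 M6 -> E3/E4 P8 similar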